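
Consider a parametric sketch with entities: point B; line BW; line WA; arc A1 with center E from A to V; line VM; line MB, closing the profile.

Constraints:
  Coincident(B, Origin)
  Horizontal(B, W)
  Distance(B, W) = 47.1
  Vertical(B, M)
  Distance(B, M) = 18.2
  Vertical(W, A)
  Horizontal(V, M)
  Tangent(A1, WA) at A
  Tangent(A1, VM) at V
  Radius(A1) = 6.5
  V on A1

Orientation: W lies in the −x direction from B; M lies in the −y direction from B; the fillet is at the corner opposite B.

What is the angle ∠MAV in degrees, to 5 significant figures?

37.143°

B is at the origin; BW is horizontal with |BW| = 47.1 and W on the −x side, so W = (-47.100, 0.0000). BM is vertical with |BM| = 18.2 and M on the −y side, so M = (0.0000, -18.200). The virtual corner opposite B is at (-47.100, -18.200). The tangent condition forces EA to be normal to WA and A1 meets VM tangentially, so EV is at right angles to VM, with radius 6.5, so the center E sits 6.5 in from both sides at E = (-40.600, -11.700). That places the tangent points at A = (-47.100, -11.700) on WA and V = (-40.600, -18.200) on VM. Then cos ∠MAV = AM·AV / (|AM||AV|), giving 37.143°.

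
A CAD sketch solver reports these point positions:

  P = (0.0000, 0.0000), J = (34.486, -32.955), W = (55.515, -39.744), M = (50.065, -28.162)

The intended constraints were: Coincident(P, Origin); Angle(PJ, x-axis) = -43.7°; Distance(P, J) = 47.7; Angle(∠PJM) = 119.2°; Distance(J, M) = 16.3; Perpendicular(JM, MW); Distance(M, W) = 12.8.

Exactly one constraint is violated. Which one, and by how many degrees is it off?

Perpendicular(JM, MW) — off by 8.10°.

P = (0.00, 0.00) ✓; PJ at -43.70° ✓; |PJ| = 47.70 ✓; ∠PJM = 119.2° ✓; |JM| = 16.30 ✓; ∠(JM, MW) = 81.90° ✗; |MW| = 12.80 ✓.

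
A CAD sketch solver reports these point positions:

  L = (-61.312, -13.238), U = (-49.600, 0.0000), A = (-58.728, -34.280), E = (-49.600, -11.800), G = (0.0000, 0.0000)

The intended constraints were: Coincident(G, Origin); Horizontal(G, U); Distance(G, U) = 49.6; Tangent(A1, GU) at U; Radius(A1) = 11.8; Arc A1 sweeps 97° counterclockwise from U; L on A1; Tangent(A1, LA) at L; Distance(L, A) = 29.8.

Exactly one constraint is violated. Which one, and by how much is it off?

Distance(L, A) = 29.8 — off by 8.60.

G = (0.00, 0.00) ✓; G.y = 0.00, U.y = 0.00 ✓; |GU| = 49.60 ✓; ∠(EU, UG) = 90.00° ✓; |EU| = 11.80 ✓; bearing(E→L) − bearing(E→U) = 97.00° ✓; |EL| = 11.80 ✓; ∠(EL, LA) = 90.00° ✓; |LA| = 21.20 ✗.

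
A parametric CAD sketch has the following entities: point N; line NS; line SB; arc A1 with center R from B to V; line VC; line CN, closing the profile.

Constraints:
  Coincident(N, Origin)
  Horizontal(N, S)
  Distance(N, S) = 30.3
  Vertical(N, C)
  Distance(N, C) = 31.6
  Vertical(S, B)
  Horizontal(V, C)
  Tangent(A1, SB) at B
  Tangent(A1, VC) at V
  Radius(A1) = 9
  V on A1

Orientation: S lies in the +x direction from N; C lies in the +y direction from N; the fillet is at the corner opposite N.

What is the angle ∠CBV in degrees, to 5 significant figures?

28.457°

N is at the origin; N and S share the same y with |NS| = 30.3 and S on the +x side, so S = (30.300, 0.0000). N and C share the same x with |NC| = 31.6 and C on the +y side, so C = (0.0000, 31.600). The virtual corner opposite N is at (30.300, 31.600). The tangent condition forces RB to be normal to SB and tangency of A1 to VC means the radius RV is perpendicular to VC, with radius 9.0, so the center R sits 9.0 in from both sides at R = (21.300, 22.600). That places the tangent points at B = (30.300, 22.600) on SB and V = (21.300, 31.600) on VC. Then cos ∠CBV = BC·BV / (|BC||BV|), giving 28.457°.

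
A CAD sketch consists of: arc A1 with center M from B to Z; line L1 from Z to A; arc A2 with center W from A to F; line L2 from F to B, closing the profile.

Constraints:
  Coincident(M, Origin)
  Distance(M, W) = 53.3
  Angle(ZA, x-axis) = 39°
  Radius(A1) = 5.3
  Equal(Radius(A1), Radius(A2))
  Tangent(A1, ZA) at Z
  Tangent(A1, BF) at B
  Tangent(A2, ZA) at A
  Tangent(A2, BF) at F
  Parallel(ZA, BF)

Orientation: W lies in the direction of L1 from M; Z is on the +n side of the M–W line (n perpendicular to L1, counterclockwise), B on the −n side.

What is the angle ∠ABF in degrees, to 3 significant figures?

11.2°

The slot axis is L1's direction at 39.0°, so u = (cos 39.0°, sin 39.0°) = (0.777, 0.629) and n = (−sin 39.0°, cos 39.0°) = (-0.629, 0.777). M is at the origin and W lies 53.3 along u from M, so W = 53.3·u = (41.4, 33.5). Tangency of A1 to both parallel lines with radius 5.3 puts Z and B at M ± 5.3·n: Z = (-3.34, 4.12), B = (3.34, -4.12). Equal radii place A and F the same way about W: A = W + 5.3·n = (38.1, 37.7), F = W − 5.3·n = (44.8, 29.4). Then cos ∠ABF = BA·BF / (|BA||BF|), giving 11.2°.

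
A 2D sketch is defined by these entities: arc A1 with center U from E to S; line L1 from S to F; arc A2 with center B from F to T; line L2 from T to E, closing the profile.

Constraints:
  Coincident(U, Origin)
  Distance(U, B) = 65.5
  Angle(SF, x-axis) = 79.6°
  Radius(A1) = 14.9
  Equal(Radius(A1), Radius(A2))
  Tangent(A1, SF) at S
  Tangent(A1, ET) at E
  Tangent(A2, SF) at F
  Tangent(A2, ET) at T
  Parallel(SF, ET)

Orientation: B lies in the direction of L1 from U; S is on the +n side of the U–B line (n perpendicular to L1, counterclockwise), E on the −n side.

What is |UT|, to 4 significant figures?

67.17

Tangency of A1 to both parallel lines with radius 14.9 puts S and E at U ± 14.9·n: S = (-14.66, 2.690), E = (14.66, -2.690). Equal radii place F and T the same way about B: F = B + 14.9·n = (-2.831, 67.11), T = B − 14.9·n = (26.48, 61.73). Then |UT| = |T − U| = 67.17.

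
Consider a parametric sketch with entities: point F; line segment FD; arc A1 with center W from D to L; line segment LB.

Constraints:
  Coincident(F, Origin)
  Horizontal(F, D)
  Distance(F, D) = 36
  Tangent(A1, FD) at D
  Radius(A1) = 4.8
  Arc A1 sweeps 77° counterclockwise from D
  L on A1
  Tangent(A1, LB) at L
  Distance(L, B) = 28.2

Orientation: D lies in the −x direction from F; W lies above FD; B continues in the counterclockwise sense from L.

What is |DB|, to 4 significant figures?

33.09

On A1, D sits at bearing -90° from W; a 77° counterclockwise sweep puts L at bearing -13°, so L = W + 4.8·(cos -13°, sin -13°) = (-31.32, 3.720). A1 meets LB tangentially, so WL is at right angles to LB, so LB runs along (−sin -13°, cos -13°); with |LB| = 28.2, B = (-24.98, 31.20). Then |DB| = |B − D| = 33.09.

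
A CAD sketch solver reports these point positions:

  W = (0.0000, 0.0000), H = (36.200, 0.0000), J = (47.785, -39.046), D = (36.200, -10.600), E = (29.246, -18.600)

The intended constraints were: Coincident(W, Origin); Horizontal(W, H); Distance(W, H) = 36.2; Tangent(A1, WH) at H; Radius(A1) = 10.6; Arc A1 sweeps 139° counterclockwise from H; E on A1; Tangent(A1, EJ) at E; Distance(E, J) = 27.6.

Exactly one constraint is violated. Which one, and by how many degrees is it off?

Tangent(A1, EJ) at E — off by 6.80°.

W = (0.00, 0.00) ✓; W.y = 0.00, H.y = 0.00 ✓; |WH| = 36.20 ✓; ∠(DH, HW) = 90.00° ✓; |DH| = 10.60 ✓; bearing(D→E) − bearing(D→H) = 139.0° ✓; |DE| = 10.60 ✓; ∠(DE, EJ) = 96.80° ✗; |EJ| = 27.60 ✓.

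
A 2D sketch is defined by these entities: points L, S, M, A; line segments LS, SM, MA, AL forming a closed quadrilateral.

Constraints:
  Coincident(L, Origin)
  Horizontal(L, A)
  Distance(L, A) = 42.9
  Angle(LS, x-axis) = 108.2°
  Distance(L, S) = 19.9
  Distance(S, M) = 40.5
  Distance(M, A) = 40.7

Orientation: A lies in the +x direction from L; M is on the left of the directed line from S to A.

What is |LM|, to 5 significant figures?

48.274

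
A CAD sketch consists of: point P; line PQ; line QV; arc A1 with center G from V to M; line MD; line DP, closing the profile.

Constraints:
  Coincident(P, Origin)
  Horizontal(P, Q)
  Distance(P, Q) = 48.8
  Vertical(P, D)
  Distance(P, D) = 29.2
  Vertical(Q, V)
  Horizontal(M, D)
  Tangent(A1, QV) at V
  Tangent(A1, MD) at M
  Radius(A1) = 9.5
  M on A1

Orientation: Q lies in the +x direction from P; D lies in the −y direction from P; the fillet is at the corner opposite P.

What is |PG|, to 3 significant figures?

44.0

P is at the origin; PQ is horizontal with |PQ| = 48.8 and Q on the +x side, so Q = (48.8, 0.00). PD is vertical with |PD| = 29.2 and D on the −y side, so D = (0.00, -29.2). The virtual corner opposite P is at (48.8, -29.2). Since A1 is tangent to QV there, GV ⟂ QV and tangency of A1 to MD means the radius GM is perpendicular to MD, with radius 9.5, so the center G sits 9.5 in from both sides at G = (39.3, -19.7). Then |PG| = |G − P| = 44.0.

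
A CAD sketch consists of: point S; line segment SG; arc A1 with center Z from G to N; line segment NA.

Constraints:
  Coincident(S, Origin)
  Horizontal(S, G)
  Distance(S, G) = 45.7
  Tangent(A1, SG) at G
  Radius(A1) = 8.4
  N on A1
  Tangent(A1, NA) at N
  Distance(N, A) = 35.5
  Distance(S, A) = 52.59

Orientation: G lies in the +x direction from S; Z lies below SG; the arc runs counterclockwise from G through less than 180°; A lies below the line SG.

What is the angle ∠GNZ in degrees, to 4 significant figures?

49.72°

Checks: ∠(ZG, GS) = 90.00° ✓; |ZG| = 8.400 ✓; |ZN| = 8.400 ✓; ∠(ZN, NA) = 90.00° ✓; |NA| = 35.50 ✓; |SA| = 52.59 ✓.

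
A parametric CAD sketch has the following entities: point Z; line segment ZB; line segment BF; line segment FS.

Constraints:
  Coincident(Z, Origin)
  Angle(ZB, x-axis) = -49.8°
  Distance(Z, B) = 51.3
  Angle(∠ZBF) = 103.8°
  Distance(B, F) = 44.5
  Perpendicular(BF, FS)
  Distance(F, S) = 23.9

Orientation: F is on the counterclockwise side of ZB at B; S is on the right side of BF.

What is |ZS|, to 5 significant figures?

93.025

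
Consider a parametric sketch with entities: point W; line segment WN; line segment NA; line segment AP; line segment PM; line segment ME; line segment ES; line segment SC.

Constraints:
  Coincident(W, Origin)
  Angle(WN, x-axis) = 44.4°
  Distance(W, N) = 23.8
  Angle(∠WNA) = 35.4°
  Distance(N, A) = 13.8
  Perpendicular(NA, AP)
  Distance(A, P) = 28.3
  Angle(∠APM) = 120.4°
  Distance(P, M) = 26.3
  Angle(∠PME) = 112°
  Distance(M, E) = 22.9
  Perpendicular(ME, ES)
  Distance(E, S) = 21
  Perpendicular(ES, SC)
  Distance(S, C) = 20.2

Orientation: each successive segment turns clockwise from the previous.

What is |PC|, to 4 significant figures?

13.00

W is at the origin; WN runs at 44.4° with length 23.8, so N = (17.00, 16.65). ∠WNA = 35.4° gives NA at -100.2° from the x-axis; with |NA| = 13.8, A = (14.56, 3.070). NA ⟂ AP, so AP runs at 169.8°; with |AP| = 28.3, P = (-13.29, 8.082). ∠APM = 120.4° gives PM at 110.2° from the x-axis; with |PM| = 26.3, M = (-22.37, 32.76). ∠PME = 112.0° gives ME at 42.20° from the x-axis; with |ME| = 22.9, E = (-5.409, 48.15). ME is perpendicular to ES, so ES runs at -47.80°; with |ES| = 21.0, S = (8.697, 32.59). The perpendicularity gives SC at right angles to ES, so SC runs at -137.8°; with |SC| = 20.2, C = (-6.267, 19.02). Then |PC| = |C − P| = 13.00.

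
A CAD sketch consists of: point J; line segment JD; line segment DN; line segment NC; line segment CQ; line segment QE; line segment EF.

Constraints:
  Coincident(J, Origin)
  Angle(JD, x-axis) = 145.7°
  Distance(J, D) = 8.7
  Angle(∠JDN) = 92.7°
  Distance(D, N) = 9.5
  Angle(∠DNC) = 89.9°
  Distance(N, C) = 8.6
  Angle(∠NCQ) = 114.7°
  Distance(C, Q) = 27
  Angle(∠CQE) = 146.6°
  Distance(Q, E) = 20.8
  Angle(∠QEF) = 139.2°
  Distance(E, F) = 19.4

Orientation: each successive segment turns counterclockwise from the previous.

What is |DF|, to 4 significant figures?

48.23

J is at the origin; JD runs at 145.7° with length 8.7, so D = (-7.187, 4.903). ∠JDN = 92.7° gives DN at -127.0° from the x-axis; with |DN| = 9.5, N = (-12.90, -2.684). ∠DNC = 89.9° gives NC at -36.90° from the x-axis; with |NC| = 8.6, C = (-6.027, -7.848). ∠NCQ = 114.7° gives CQ at 28.40° from the x-axis; with |CQ| = 27.0, Q = (17.72, 4.994). ∠CQE = 146.6° gives QE at 61.80° from the x-axis; with |QE| = 20.8, E = (27.55, 23.32). ∠QEF = 139.2° gives EF at 102.6° from the x-axis; with |EF| = 19.4, F = (23.32, 42.26). Then |DF| = |F − D| = 48.23.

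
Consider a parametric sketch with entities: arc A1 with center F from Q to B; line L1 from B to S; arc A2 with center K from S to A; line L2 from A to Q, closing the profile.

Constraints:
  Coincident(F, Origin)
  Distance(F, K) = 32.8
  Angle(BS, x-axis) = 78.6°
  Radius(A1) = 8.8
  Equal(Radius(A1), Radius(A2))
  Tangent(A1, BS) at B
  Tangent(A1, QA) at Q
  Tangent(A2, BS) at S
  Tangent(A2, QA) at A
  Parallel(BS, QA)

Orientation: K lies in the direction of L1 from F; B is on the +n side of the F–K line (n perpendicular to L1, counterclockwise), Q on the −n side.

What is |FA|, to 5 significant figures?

33.960

The slot axis is L1's direction at 78.6°, so u = (cos 78.6°, sin 78.6°) = (0.19766, 0.98027) and n = (−sin 78.6°, cos 78.6°) = (-0.98027, 0.19766). F is at the origin and K lies 32.8 along u from F, so K = 32.8·u = (6.4832, 32.153). Tangency of A1 to both parallel lines with radius 8.8 puts B and Q at F ± 8.8·n: B = (-8.6264, 1.7394), Q = (8.6264, -1.7394). Equal radii place S and A the same way about K: S = K + 8.8·n = (-2.1432, 33.892), A = K − 8.8·n = (15.110, 30.414). Then |FA| = |A − F| = 33.960.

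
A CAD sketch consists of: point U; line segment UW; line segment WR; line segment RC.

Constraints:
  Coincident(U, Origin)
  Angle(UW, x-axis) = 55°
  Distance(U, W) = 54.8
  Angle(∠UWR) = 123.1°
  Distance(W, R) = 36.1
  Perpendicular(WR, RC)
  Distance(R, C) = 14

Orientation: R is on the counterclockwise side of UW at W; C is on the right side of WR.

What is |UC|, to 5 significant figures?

89.153

U is at the origin; UW runs at 55.0° with length 54.8, so W = 54.8·(cos 55.0°, sin 55.0°) = (31.432, 44.890). ∠UWR = 123.1°, so WR runs at 55.0° + (180° − 123.1°) = 111.90° from the x-axis; with |WR| = 36.1, R = W + 36.1·(cos 111.90°, sin 111.90°) = (17.967, 78.384). WR ⟂ RC; with |RC| = 14.0 on the right of WR, C = R + 14.0·(0.92784, 0.37299) = (30.957, 83.606). Then |UC| = |C − U| = 89.153.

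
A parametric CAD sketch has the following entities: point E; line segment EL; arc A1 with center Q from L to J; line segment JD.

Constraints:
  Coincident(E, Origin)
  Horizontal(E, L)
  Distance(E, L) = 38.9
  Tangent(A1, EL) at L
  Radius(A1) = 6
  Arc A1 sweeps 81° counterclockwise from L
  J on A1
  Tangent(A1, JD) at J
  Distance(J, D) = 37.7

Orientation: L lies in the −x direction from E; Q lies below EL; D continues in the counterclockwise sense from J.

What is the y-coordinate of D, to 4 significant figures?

-42.30

E is at the origin; E and L share the same y with |EL| = 38.9 and L on the −x side, so L = (-38.90, 0.000). A1 meets EL tangentially, so QL is at right angles to EL, so Q = L + (0, -6) = (-38.90, -6.000). On A1, L sits at bearing 90° from Q; an 81° counterclockwise sweep puts J at bearing 171°, so J = Q + 6.0·(cos 171°, sin 171°) = (-44.83, -5.061). The tangent condition forces QJ to be normal to JD, so JD runs along (−sin 171°, cos 171°); with |JD| = 37.7, D = (-50.72, -42.30). So D.y = -42.30.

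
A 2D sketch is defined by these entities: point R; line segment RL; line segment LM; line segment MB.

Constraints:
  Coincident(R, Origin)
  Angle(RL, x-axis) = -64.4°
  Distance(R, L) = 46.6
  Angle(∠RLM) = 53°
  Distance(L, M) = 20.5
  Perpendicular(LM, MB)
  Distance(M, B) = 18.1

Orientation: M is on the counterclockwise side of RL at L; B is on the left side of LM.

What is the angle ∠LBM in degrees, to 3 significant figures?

48.6°

∠RLM = 53.0°, so LM runs at -64.4° + (180° − 53.0°) = 62.6° from the x-axis; with |LM| = 20.5, M = L + 20.5·(cos 62.6°, sin 62.6°) = (29.6, -23.8). The perpendicularity gives MB at right angles to LM; with |MB| = 18.1 on the left of LM, B = M + 18.1·(-0.888, 0.460) = (13.5, -15.5). Then cos ∠LBM = BL·BM / (|BL||BM|), giving 48.6°.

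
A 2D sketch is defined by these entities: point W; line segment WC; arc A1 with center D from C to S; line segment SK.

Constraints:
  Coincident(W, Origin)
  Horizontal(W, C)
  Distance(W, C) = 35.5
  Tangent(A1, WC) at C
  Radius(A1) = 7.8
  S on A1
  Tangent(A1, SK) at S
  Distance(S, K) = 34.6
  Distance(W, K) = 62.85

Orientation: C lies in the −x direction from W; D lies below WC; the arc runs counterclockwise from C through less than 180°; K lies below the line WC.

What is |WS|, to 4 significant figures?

43.78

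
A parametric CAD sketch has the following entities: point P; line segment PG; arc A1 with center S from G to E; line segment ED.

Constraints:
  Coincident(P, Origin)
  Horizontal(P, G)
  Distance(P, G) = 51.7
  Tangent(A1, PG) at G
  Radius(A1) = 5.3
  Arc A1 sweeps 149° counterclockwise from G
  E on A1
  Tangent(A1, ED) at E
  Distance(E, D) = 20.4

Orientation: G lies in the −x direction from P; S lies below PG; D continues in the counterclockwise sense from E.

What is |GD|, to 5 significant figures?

25.137

P is at the origin; P and G share the same y with |PG| = 51.7 and G on the −x side, so G = (-51.700, 0.0000). A1 meets PG tangentially, so SG is at right angles to PG, so S = G + (0, -5.3) = (-51.700, -5.3000). On A1, G sits at bearing 90° from S; a 149° counterclockwise sweep puts E at bearing 239°, so E = S + 5.3·(cos 239°, sin 239°) = (-54.430, -9.8430). Since A1 is tangent to ED there, SE ⟂ ED, so ED runs along (−sin 239°, cos 239°); with |ED| = 20.4, D = (-36.943, -20.350). Then |GD| = |D − G| = 25.137.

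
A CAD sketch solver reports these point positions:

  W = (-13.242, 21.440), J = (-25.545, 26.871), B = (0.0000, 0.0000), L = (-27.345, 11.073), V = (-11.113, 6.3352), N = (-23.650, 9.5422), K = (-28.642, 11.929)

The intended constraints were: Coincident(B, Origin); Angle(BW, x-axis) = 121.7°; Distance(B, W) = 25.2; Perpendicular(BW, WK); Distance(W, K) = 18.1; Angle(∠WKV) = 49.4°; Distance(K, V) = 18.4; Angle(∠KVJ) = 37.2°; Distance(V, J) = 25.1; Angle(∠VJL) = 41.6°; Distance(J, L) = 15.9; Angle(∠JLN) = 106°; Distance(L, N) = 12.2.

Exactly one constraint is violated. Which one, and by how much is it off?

Distance(L, N) = 12.2 — off by 8.20.

B = (0.00, 0.00) ✓; BW at 121.7° ✓; |BW| = 25.20 ✓; ∠(BW, WK) = 90.00° ✓; |WK| = 18.10 ✓; ∠WKV = 49.40° ✓; |KV| = 18.40 ✓; ∠KVJ = 37.20° ✓; |VJ| = 25.10 ✓; ∠VJL = 41.60° ✓; |JL| = 15.90 ✓; ∠JLN = 106.0° ✓; |LN| = 4.000 ✗.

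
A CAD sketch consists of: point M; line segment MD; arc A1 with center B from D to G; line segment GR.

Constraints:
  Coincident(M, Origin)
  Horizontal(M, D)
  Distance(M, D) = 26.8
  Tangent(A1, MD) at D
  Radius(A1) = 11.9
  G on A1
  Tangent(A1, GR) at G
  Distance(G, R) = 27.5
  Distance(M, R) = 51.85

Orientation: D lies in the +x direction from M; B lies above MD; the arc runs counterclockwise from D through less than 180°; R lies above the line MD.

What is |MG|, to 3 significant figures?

41.1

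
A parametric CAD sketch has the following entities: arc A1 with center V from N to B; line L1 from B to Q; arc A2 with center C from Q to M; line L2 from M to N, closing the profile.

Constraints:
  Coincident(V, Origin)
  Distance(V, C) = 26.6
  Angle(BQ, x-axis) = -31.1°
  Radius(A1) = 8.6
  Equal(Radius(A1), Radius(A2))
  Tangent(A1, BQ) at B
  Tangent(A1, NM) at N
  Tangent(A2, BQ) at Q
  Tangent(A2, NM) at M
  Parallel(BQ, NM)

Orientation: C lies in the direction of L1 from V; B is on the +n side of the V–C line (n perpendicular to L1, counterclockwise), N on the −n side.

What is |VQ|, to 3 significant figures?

28.0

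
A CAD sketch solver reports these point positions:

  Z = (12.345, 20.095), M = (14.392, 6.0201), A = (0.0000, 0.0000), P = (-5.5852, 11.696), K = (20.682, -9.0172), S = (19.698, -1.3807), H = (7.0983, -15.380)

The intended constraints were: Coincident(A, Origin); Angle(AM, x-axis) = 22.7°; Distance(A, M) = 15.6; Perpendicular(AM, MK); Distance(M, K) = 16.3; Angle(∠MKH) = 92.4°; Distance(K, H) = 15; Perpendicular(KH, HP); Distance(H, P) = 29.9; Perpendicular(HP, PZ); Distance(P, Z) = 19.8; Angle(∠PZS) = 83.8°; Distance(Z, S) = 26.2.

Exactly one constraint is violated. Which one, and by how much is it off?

Distance(Z, S) = 26.2 — off by 3.50.

A = (0.00, 0.00) ✓; AM at 22.70° ✓; |AM| = 15.60 ✓; ∠(AM, MK) = 90.00° ✓; |MK| = 16.30 ✓; ∠MKH = 92.40° ✓; |KH| = 15.00 ✓; ∠(KH, HP) = 90.00° ✓; |HP| = 29.90 ✓; ∠(HP, PZ) = 90.00° ✓; |PZ| = 19.80 ✓; ∠PZS = 83.80° ✓; |ZS| = 22.70 ✗.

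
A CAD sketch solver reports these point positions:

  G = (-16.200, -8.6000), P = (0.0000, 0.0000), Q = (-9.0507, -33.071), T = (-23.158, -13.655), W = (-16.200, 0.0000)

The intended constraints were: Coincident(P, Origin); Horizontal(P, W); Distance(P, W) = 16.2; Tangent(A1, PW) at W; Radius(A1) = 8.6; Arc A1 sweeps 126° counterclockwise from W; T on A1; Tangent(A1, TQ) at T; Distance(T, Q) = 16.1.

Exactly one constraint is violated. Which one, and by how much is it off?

Distance(T, Q) = 16.1 — off by 7.90.

P = (0.00, 0.00) ✓; P.y = 0.00, W.y = 0.00 ✓; |PW| = 16.20 ✓; ∠(GW, WP) = 90.00° ✓; |GW| = 8.600 ✓; bearing(G→T) − bearing(G→W) = 126.0° ✓; |GT| = 8.600 ✓; ∠(GT, TQ) = 90.00° ✓; |TQ| = 24.00 ✗.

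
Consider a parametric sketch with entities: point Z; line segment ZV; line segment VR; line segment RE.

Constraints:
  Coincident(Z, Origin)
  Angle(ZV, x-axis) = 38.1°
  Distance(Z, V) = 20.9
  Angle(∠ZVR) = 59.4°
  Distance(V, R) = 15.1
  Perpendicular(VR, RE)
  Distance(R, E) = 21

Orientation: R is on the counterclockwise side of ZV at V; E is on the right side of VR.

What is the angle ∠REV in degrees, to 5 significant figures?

35.718°

Z is at the origin; ZV runs at 38.1° with length 20.9, so V = 20.9·(cos 38.1°, sin 38.1°) = (16.447, 12.896). ∠ZVR = 59.4°, so VR runs at 38.1° + (180° − 59.4°) = 158.70° from the x-axis; with |VR| = 15.1, R = V + 15.1·(cos 158.70°, sin 158.70°) = (2.3784, 18.381). The perpendicularity gives RE at right angles to VR; with |RE| = 21.0 on the right of VR, E = R + 21.0·(0.36325, 0.93169) = (10.007, 37.947). Then cos ∠REV = ER·EV / (|ER||EV|), giving 35.718°.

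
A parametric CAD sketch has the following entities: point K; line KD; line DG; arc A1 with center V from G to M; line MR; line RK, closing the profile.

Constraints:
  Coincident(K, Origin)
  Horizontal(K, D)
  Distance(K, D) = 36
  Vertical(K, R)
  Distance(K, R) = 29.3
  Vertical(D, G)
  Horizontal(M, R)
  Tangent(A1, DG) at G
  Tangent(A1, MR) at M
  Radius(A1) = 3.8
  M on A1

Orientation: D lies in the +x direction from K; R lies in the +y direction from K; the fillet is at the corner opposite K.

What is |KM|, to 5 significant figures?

43.535

K is at the origin; KD is horizontal with |KD| = 36.0 and D on the +x side, so D = (36.000, 0.0000). KR is vertical with |KR| = 29.3 and R on the +y side, so R = (0.0000, 29.300). The virtual corner opposite K is at (36.000, 29.300). Tangency of A1 to DG means the radius VG is perpendicular to DG and since A1 is tangent to MR there, VM ⟂ MR, with radius 3.8, so the center V sits 3.8 in from both sides at V = (32.200, 25.500). That places the tangent points at G = (36.000, 25.500) on DG and M = (32.200, 29.300) on MR. Then |KM| = |M − K| = 43.535.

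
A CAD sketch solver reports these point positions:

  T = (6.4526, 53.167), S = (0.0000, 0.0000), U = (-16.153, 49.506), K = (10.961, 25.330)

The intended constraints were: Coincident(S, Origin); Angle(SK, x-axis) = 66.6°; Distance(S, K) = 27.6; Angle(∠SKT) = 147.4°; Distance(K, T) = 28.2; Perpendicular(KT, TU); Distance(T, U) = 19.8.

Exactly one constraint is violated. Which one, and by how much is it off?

Distance(T, U) = 19.8 — off by 3.10.

S = (0.00, 0.00) ✓; SK at 66.60° ✓; |SK| = 27.60 ✓; ∠SKT = 147.4° ✓; |KT| = 28.20 ✓; ∠(KT, TU) = 90.00° ✓; |TU| = 22.90 ✗.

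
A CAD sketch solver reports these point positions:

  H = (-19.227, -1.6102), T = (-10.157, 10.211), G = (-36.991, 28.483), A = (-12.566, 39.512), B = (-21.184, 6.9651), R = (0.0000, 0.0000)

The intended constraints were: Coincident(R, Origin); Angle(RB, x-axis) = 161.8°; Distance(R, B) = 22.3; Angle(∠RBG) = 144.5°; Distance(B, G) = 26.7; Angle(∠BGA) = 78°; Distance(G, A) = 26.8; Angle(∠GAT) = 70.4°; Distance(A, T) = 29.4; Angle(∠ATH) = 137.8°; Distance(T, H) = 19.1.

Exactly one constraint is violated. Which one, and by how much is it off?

Distance(T, H) = 19.1 — off by 4.20.

R = (0.00, 0.00) ✓; RB at 161.8° ✓; |RB| = 22.30 ✓; ∠RBG = 144.5° ✓; |BG| = 26.70 ✓; ∠BGA = 78.00° ✓; |GA| = 26.80 ✓; ∠GAT = 70.40° ✓; |AT| = 29.40 ✓; ∠ATH = 137.8° ✓; |TH| = 14.90 ✗.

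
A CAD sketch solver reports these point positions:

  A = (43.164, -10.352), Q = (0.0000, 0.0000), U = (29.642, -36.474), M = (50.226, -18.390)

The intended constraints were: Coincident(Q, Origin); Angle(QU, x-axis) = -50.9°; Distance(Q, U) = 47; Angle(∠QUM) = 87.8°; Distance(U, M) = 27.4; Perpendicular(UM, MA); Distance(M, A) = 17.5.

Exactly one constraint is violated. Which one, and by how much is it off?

Distance(M, A) = 17.5 — off by 6.80.

Q = (0.00, 0.00) ✓; QU at -50.90° ✓; |QU| = 47.00 ✓; ∠QUM = 87.80° ✓; |UM| = 27.40 ✓; ∠(UM, MA) = 90.00° ✓; |MA| = 10.70 ✗.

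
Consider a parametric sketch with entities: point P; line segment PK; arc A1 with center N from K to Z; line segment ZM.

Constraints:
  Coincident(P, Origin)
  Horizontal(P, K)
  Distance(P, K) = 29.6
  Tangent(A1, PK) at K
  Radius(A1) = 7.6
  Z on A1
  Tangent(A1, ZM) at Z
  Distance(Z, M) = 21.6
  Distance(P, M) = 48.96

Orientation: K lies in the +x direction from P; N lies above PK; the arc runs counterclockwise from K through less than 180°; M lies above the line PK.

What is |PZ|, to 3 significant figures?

37.7

P is at the origin; PK is horizontal with |PK| = 29.6 and K on the +x side, so K = (29.6, 0.00). A1 meets PK tangentially, so NK is at right angles to PK, so N = K + (0, 7.6) = (29.6, 7.60). Since NZ ⟂ ZM (tangency), |NM| = √(7.6² + 21.6²) = 22.9 regardless of where Z sits on A1. So M lies on both circle(P, 48.96) and circle(N, 22.9); the above-PK intersection is M = (40.3, 27.9). Z is the foot of the tangent from M: Z = (37.1, 6.50).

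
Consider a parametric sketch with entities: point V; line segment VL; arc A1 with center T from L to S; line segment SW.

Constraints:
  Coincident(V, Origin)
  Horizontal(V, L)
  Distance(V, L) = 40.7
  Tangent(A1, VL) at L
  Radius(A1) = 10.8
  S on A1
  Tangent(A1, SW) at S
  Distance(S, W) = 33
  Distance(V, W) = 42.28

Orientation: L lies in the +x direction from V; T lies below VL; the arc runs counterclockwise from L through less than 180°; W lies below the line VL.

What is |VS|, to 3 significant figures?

31.4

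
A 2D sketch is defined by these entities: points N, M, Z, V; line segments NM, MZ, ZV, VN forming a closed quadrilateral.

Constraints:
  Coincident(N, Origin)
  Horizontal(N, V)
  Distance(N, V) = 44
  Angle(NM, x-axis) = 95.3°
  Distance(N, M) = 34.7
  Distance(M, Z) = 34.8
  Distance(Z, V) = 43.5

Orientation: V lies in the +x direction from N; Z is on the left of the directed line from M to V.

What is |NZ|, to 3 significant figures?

51.7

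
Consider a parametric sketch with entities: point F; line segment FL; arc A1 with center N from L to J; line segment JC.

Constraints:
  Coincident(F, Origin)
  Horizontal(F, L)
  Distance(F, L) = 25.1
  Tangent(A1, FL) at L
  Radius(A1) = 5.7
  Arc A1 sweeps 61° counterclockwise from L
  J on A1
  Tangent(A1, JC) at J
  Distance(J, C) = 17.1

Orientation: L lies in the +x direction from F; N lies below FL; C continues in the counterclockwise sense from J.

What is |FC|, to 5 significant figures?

21.447

On A1, L sits at bearing 90° from N; a 61° counterclockwise sweep puts J at bearing 151°, so J = N + 5.7·(cos 151°, sin 151°) = (20.115, -2.9366). Tangency of A1 to JC means the radius NJ is perpendicular to JC, so JC runs along (−sin 151°, cos 151°); with |JC| = 17.1, C = (11.824, -17.893). Then |FC| = |C − F| = 21.447.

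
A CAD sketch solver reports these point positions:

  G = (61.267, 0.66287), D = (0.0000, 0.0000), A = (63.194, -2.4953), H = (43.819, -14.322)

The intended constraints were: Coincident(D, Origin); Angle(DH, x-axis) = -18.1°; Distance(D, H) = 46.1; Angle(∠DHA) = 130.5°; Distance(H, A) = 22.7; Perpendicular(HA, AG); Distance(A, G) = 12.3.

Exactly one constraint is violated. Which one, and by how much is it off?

Distance(A, G) = 12.3 — off by 8.60.

D = (0.00, 0.00) ✓; DH at -18.10° ✓; |DH| = 46.10 ✓; ∠DHA = 130.5° ✓; |HA| = 22.70 ✓; ∠(HA, AG) = 89.99° ✓; |AG| = 3.700 ✗.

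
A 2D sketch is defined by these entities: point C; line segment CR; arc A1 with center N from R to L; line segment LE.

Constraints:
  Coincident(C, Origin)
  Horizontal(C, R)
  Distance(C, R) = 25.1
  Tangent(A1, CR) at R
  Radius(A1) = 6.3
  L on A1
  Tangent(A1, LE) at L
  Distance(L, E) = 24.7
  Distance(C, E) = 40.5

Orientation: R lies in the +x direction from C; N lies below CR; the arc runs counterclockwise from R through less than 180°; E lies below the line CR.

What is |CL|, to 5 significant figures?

20.555

C is at the origin; CR is horizontal with |CR| = 25.1 and R on the +x side, so R = (25.100, 0.0000). A1 meets CR tangentially, so NR is at right angles to CR, so N = R + (0, -6.3) = (25.100, -6.3000). Since NL ⟂ LE (tangency), |NE| = √(6.3² + 24.7²) = 25.491 regardless of where L sits on A1. So E lies on both circle(C, 40.5) and circle(N, 25.491); the below-CR intersection is E = (25.092, -31.791). L is the foot of the tangent from E: L = (18.995, -7.8551).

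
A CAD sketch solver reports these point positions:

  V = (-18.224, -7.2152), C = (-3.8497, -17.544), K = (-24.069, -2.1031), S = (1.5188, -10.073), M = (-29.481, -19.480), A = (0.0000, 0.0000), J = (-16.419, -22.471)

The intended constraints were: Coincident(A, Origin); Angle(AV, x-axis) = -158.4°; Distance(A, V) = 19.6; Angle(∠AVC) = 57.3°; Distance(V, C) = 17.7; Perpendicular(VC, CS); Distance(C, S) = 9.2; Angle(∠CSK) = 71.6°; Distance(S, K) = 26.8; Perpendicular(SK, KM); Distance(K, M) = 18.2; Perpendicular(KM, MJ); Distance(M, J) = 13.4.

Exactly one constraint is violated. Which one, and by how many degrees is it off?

Perpendicular(KM, MJ) — off by 4.40°.

A = (0.00, 0.00) ✓; AV at -158.4° ✓; |AV| = 19.60 ✓; ∠AVC = 57.30° ✓; |VC| = 17.70 ✓; ∠(VC, CS) = 90.00° ✓; |CS| = 9.200 ✓; ∠CSK = 71.60° ✓; |SK| = 26.80 ✓; ∠(SK, KM) = 90.00° ✓; |KM| = 18.20 ✓; ∠(KM, MJ) = 94.40° ✗; |MJ| = 13.40 ✓.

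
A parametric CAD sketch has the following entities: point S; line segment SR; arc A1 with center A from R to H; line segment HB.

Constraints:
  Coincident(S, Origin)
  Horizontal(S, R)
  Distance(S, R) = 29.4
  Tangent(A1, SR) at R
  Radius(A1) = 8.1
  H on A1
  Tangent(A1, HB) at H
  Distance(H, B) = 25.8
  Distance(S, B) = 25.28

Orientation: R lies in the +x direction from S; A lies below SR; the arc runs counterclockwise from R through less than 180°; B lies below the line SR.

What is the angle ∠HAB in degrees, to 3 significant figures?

72.6°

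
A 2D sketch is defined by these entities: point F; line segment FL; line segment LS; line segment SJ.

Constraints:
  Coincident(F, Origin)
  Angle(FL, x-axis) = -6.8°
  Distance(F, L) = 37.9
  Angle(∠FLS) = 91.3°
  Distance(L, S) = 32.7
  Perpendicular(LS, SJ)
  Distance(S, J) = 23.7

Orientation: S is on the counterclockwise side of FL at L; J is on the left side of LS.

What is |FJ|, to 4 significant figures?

36.44

F is at the origin; FL runs at -6.8° with length 37.9, so L = 37.9·(cos -6.8°, sin -6.8°) = (37.63, -4.488). ∠FLS = 91.3°, so LS runs at -6.8° + (180° − 91.3°) = 81.90° from the x-axis; with |LS| = 32.7, S = L + 32.7·(cos 81.90°, sin 81.90°) = (42.24, 27.89). LS is perpendicular to SJ; with |SJ| = 23.7 on the left of LS, J = S + 23.7·(-0.9900, 0.1409) = (18.78, 31.23). Then |FJ| = |J − F| = 36.44.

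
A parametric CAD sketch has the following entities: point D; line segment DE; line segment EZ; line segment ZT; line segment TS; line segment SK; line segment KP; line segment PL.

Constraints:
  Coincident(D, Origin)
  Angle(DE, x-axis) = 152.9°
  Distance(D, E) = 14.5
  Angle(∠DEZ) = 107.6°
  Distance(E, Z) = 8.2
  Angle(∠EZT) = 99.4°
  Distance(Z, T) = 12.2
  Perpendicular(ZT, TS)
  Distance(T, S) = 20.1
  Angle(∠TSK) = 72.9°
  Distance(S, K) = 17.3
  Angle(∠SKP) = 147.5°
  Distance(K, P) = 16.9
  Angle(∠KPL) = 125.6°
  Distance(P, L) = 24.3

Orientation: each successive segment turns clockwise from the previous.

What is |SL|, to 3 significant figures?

46.8

D is at the origin; DE runs at 152.9° with length 14.5, so E = (-12.9, 6.61). ∠DEZ = 107.6° gives EZ at 80.5° from the x-axis; with |EZ| = 8.2, Z = (-11.6, 14.7). ∠EZT = 99.4° gives ZT at -0.100° from the x-axis; with |ZT| = 12.2, T = (0.645, 14.7). The perpendicularity gives TS at right angles to ZT, so TS runs at -90.1°; with |TS| = 20.1, S = (0.610, -5.43). ∠TSK = 72.9° gives SK at 163° from the x-axis; with |SK| = 17.3, K = (-15.9, -0.313). ∠SKP = 147.5° gives KP at 130° from the x-axis; with |KP| = 16.9, P = (-26.8, 12.6). ∠KPL = 125.6° gives PL at 75.9° from the x-axis; with |PL| = 24.3, L = (-20.9, 36.1). Then |SL| = |L − S| = 46.8.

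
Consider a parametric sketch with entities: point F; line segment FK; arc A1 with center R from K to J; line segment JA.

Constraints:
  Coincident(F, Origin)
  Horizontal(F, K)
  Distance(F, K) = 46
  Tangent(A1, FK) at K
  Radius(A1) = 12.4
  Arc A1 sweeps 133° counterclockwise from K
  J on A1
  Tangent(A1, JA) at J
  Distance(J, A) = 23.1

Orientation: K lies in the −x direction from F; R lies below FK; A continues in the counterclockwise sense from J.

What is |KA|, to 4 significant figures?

38.34

On A1, K sits at bearing 90° from R; a 133° counterclockwise sweep puts J at bearing 223°, so J = R + 12.4·(cos 223°, sin 223°) = (-55.07, -20.86). The tangent condition forces RJ to be normal to JA, so JA runs along (−sin 223°, cos 223°); with |JA| = 23.1, A = (-39.31, -37.75). Then |KA| = |A − K| = 38.34.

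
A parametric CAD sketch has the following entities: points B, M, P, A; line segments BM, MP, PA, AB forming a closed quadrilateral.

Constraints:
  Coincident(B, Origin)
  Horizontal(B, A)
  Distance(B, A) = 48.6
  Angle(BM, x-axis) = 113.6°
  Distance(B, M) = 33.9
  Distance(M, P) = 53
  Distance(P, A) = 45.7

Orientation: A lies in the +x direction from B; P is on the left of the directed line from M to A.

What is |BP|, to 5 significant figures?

58.254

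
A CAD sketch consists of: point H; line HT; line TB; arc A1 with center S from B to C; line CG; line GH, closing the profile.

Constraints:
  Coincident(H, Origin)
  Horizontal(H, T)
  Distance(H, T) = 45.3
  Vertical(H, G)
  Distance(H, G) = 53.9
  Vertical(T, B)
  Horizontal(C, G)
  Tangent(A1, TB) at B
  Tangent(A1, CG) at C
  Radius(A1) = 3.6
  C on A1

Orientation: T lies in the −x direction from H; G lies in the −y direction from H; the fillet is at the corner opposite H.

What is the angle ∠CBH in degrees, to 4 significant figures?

92.99°

H is at the origin; H and T share the same y with |HT| = 45.3 and T on the −x side, so T = (-45.30, 0.000). H and G share the same x with |HG| = 53.9 and G on the −y side, so G = (0.000, -53.90). The virtual corner opposite H is at (-45.30, -53.90). A1 meets TB tangentially, so SB is at right angles to TB and since A1 is tangent to CG there, SC ⟂ CG, with radius 3.6, so the center S sits 3.6 in from both sides at S = (-41.70, -50.30). That places the tangent points at B = (-45.30, -50.30) on TB and C = (-41.70, -53.90) on CG. Then cos ∠CBH = BC·BH / (|BC||BH|), giving 92.99°.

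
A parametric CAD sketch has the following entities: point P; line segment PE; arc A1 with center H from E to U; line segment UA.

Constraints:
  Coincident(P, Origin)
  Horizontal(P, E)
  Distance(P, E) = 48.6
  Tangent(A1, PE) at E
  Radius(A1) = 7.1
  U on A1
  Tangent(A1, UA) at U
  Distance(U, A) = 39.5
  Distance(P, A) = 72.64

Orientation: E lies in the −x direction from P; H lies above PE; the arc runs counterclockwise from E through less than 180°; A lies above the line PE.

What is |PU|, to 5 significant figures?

43.026

Checks: ∠(HE, EP) = 90.00° ✓; |HE| = 7.100 ✓; |HU| = 7.100 ✓; ∠(HU, UA) = 90.00° ✓; |UA| = 39.50 ✓; |PA| = 72.64 ✓.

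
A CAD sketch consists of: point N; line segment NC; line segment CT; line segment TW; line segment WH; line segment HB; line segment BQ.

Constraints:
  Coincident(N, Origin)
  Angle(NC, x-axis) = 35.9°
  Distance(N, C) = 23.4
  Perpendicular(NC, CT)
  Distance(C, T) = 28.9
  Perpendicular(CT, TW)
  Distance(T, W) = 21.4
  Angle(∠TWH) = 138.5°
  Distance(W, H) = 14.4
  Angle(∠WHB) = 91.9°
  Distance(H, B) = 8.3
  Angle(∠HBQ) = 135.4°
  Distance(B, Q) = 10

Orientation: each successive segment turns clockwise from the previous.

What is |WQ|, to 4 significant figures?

17.52

∠WHB = 91.9° gives HB at 86.30° from the x-axis; with |HB| = 8.3, B = (4.771, -12.55). ∠HBQ = 135.4° gives BQ at 41.70° from the x-axis; with |BQ| = 10.0, Q = (12.24, -5.897). Then |WQ| = |Q − W| = 17.52.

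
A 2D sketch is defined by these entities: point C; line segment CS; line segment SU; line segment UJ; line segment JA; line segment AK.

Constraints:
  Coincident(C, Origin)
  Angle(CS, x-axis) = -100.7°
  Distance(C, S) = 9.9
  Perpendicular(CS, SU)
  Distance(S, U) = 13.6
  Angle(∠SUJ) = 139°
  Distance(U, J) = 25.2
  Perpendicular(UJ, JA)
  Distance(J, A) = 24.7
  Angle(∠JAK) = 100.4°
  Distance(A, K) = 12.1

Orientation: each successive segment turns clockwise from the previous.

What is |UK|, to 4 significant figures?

29.99

C is at the origin; CS runs at -100.7° with length 9.9, so S = (-1.838, -9.728). CS ⟂ SU, so SU runs at 169.3°; with |SU| = 13.6, U = (-15.20, -7.203). ∠SUJ = 139.0° gives UJ at 128.3° from the x-axis; with |UJ| = 25.2, J = (-30.82, 12.57). UJ ⟂ JA, so JA runs at 38.30°; with |JA| = 24.7, A = (-11.44, 27.88). ∠JAK = 100.4° gives AK at -41.30° from the x-axis; with |AK| = 12.1, K = (-2.346, 19.90). Then |UK| = |K − U| = 29.99.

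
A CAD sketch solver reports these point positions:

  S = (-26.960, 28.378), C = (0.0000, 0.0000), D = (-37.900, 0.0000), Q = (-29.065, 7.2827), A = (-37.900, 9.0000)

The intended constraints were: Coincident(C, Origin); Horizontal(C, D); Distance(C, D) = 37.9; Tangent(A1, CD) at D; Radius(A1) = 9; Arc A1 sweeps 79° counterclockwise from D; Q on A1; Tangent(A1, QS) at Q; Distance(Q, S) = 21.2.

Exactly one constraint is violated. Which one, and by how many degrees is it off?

Tangent(A1, QS) at Q — off by 5.30°.

C = (0.00, 0.00) ✓; C.y = 0.00, D.y = 0.00 ✓; |CD| = 37.90 ✓; ∠(AD, DC) = 90.00° ✓; |AD| = 9.000 ✓; bearing(A→Q) − bearing(A→D) = 79.00° ✓; |AQ| = 9.000 ✓; ∠(AQ, QS) = 84.70° ✗; |QS| = 21.20 ✓.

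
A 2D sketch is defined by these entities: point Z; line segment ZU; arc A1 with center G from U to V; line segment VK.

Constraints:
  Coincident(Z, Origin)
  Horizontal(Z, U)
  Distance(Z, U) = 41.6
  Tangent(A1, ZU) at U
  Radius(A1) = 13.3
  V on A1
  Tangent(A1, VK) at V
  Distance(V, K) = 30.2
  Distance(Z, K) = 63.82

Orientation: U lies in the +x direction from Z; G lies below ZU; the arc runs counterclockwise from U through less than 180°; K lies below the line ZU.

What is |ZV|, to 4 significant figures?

35.68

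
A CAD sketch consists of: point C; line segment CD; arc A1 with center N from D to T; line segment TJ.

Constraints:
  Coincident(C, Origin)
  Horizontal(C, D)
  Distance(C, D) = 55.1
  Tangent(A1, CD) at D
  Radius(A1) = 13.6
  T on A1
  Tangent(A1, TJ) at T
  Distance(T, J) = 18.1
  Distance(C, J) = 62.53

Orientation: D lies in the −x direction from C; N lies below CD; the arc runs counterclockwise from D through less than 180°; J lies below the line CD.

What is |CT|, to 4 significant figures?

68.56

Checks: ∠(ND, DC) = 90.00° ✓; |NT| = 13.60 ✓; ∠(NT, TJ) = 90.00° ✓; |TJ| = 18.10 ✓; |CJ| = 62.53 ✓.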